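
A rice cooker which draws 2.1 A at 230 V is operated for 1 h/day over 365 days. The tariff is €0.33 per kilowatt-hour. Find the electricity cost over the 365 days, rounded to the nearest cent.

Power = 2.1 A × 230 V = 483 W = 0.483 kW
Runtime = 1 h/day × 365 days = 365 h
Energy = 0.483 kW × 365 h = 176.295 kWh
Cost = 176.295 kWh × €0.33/kWh = €58.18

€58.18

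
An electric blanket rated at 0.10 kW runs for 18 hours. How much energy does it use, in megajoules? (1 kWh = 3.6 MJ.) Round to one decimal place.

Energy = 0.1 kW × 18 h = 1.8 kWh
= 1.8 × 3.6 MJ = 6.5 MJ

6.5 MJ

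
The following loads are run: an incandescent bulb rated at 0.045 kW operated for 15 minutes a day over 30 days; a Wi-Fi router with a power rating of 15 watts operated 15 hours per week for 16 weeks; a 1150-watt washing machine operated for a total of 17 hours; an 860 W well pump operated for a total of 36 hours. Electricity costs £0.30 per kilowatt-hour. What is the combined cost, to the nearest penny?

£16.33

incandescent bulb: Runtime = 15 min × 30 = 450 min = 7.5 h
incandescent bulb: 0.045 kW × 7.5 h = 0.3375 kWh
Wi-Fi router: Runtime = 15 h/week × 16 weeks = 240 h
Wi-Fi router: 0.015 kW × 240 h = 3.6 kWh
washing machine: 1.15 kW × 17 h = 19.55 kWh
well pump: 0.86 kW × 36 h = 30.96 kWh
Total energy = 54.4475 kWh
Cost = 54.4475 × £0.30 = £16.33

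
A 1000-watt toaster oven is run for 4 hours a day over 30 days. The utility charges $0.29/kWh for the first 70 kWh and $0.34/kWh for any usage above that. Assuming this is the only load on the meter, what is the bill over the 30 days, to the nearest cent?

Runtime = 4 h/day × 30 days = 120 h
Energy = 1 kW × 120 h = 120 kWh
Tier 1 (0–70 kWh): 70 × $0.29 = $20.3
Above 70 kWh: 50 × $0.34 = $17
Bill = $37.30

$37.30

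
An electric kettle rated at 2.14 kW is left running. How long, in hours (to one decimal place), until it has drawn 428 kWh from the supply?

200.0 h

Hours = 428 kWh ÷ 2.14 kW = 200.0 h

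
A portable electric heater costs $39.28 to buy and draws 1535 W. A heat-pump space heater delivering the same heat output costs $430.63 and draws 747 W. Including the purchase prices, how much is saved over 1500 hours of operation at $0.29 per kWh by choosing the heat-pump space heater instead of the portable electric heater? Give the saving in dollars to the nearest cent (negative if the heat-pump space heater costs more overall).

portable electric heater: $39.28 + (1535/1000) kW × 1500 h × $0.29 = $39.28 + $667.725 = $707.005
heat-pump space heater: $430.63 + (747/1000) kW × 1500 h × $0.29 = $430.63 + $324.945 = $755.575
Saving = $707.005 − $755.575 = −$48.57

-$48.57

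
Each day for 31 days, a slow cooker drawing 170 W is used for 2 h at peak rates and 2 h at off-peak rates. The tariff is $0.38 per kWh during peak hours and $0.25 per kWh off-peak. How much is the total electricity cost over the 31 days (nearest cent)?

$6.64

Peak energy = 0.17 kW × 2 h × 31 = 10.54 kWh
Off-peak energy = 0.17 kW × 2 h × 31 = 10.54 kWh
Cost = 10.54 × $0.38 + 10.54 × $0.25 = $4.0052 + $2.635 = $6.64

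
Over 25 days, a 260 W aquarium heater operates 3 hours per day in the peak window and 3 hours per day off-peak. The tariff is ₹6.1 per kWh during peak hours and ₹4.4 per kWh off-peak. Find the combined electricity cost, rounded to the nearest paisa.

₹204.75

Peak energy = 0.26 kW × 3 h × 25 = 19.5 kWh
Off-peak energy = 0.26 kW × 3 h × 25 = 19.5 kWh
Cost = 19.5 × ₹6.1 + 19.5 × ₹4.4 = ₹118.95 + ₹85.8 = ₹204.75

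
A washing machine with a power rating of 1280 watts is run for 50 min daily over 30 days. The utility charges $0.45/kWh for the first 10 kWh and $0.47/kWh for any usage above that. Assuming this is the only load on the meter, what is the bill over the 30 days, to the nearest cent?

Runtime = 50 min × 30 = 1500 min = 25 h
Energy = 1.28 kW × 25 h = 32 kWh
Tier 1 (0–10 kWh): 10 × $0.45 = $4.5
Above 10 kWh: 22 × $0.47 = $10.34
Bill = $14.84

$14.84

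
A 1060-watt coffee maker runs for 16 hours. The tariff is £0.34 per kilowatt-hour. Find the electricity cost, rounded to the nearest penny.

Energy = 1.06 kW × 16 h = 16.96 kWh
Cost = 16.96 kWh × £0.34/kWh = £5.77

£5.77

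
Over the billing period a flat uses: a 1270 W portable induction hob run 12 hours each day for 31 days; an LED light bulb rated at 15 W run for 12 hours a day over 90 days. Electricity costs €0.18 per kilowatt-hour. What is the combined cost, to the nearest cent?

€87.96

portable induction hob: Runtime = 12 h/day × 31 days = 372 h
portable induction hob: 1.27 kW × 372 h = 472.44 kWh
LED light bulb: Runtime = 12 h/day × 90 days = 1080 h
LED light bulb: 0.015 kW × 1080 h = 16.2 kWh
Total energy = 488.64 kWh
Cost = 488.64 × €0.18 = €87.96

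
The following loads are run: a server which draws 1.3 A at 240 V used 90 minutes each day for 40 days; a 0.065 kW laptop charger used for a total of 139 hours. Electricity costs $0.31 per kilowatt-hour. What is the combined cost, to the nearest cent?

server: Power = 1.3 A × 240 V = 312 W = 0.312 kW
server: Runtime = 90 min × 40 = 3600 min = 60 h
server: 0.312 kW × 60 h = 18.72 kWh
laptop charger: 0.065 kW × 139 h = 9.035 kWh
Total energy = 27.755 kWh
Cost = 27.755 × $0.31 = $8.60

$8.60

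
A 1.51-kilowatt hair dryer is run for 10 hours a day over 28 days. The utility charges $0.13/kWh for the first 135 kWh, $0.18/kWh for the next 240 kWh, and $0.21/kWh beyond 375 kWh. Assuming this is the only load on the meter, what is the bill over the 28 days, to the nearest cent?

Runtime = 10 h/day × 28 days = 280 h
Energy = 1.51 kW × 280 h = 422.8 kWh
Tier 1 (0–135 kWh): 135 × $0.13 = $17.55
Tier 2 (135–375 kWh): 240 × $0.18 = $43.2
Above 375 kWh: 47.8 × $0.21 = $10.038
Bill = $70.79

$70.79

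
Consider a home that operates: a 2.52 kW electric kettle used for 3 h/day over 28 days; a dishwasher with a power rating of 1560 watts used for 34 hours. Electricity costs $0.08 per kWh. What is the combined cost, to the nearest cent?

$21.18

electric kettle: Runtime = 3 h/day × 28 days = 84 h
electric kettle: 2.52 kW × 84 h = 211.68 kWh
dishwasher: 1.56 kW × 34 h = 53.04 kWh
Total energy = 264.72 kWh
Cost = 264.72 × $0.08 = $21.18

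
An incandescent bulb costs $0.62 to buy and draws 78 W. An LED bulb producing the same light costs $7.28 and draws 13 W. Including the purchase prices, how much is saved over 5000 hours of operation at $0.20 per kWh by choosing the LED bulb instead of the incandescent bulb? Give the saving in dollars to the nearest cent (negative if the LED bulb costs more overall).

incandescent bulb: $0.62 + (78/1000) kW × 5000 h × $0.20 = $0.62 + $78 = $78.62
LED bulb: $7.28 + (13/1000) kW × 5000 h × $0.20 = $7.28 + $13 = $20.28
Saving = $78.62 − $20.28 = $58.34

$58.34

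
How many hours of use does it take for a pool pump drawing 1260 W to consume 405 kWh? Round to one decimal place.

Hours = 405 kWh ÷ 1.26 kW = 321.4 h

321.4 h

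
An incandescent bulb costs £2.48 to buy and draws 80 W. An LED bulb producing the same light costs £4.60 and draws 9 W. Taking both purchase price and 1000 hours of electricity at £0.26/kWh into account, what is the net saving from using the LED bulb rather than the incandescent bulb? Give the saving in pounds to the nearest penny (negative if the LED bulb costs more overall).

£16.34

incandescent bulb: £2.48 + (80/1000) kW × 1000 h × £0.26 = £2.48 + £20.8 = £23.28
LED bulb: £4.60 + (9/1000) kW × 1000 h × £0.26 = £4.60 + £2.34 = £6.94
Saving = £23.28 − £6.94 = £16.34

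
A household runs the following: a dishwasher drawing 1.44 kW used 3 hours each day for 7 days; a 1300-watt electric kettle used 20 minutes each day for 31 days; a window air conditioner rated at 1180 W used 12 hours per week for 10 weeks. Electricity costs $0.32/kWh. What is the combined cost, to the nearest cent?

dishwasher: Runtime = 3 h/day × 7 days = 21 h
dishwasher: 1.44 kW × 21 h = 30.24 kWh
electric kettle: Runtime = 20 min × 31 = 620 min = 10.333333… h
electric kettle: 1.3 kW × 10.333333… h = 13.433333… kWh
window air conditioner: Runtime = 12 h/week × 10 weeks = 120 h
window air conditioner: 1.18 kW × 120 h = 141.6 kWh
Total energy = 185.273333… kWh
Cost = 185.273333… × $0.32 = $59.29

$59.29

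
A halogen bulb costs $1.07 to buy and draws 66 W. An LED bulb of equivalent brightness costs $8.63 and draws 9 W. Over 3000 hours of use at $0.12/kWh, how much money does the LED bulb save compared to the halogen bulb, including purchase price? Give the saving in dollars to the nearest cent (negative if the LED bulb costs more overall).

$12.96

halogen bulb: $1.07 + (66/1000) kW × 3000 h × $0.12 = $1.07 + $23.76 = $24.83
LED bulb: $8.63 + (9/1000) kW × 3000 h × $0.12 = $8.63 + $3.24 = $11.87
Saving = $24.83 − $11.87 = $12.96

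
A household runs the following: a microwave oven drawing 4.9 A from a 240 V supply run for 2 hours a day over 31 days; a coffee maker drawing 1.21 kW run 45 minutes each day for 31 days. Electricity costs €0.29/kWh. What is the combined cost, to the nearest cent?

microwave oven: Power = 4.9 A × 240 V = 1176 W = 1.176 kW
microwave oven: Runtime = 2 h/day × 31 days = 62 h
microwave oven: 1.176 kW × 62 h = 72.912 kWh
coffee maker: Runtime = 45 min × 31 = 1395 min = 23.25 h
coffee maker: 1.21 kW × 23.25 h = 28.1325 kWh
Total energy = 101.0445 kWh
Cost = 101.0445 × €0.29 = €29.30

€29.30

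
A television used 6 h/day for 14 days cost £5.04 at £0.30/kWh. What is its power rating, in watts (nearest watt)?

Energy = £5.04 ÷ £0.30/kWh = 16.8 kWh
Runtime = 6 h/day × 14 days = 84 h
Power = 16.8 kWh ÷ 84 h = 0.2 kW = 200 W

200 W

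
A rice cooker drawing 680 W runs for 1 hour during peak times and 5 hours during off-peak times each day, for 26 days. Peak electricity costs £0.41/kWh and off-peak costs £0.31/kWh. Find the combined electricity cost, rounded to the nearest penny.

£34.65

Peak energy = 0.68 kW × 1 h × 26 = 17.68 kWh
Off-peak energy = 0.68 kW × 5 h × 26 = 88.4 kWh
Cost = 17.68 × £0.41 + 88.4 × £0.31 = £7.2488 + £27.404 = £34.65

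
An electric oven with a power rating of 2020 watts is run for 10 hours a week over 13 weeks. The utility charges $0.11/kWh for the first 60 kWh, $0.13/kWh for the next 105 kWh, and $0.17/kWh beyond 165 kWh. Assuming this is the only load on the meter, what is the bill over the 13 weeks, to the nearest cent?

Runtime = 10 h/week × 13 weeks = 130 h
Energy = 2.02 kW × 130 h = 262.6 kWh
Tier 1 (0–60 kWh): 60 × $0.11 = $6.6
Tier 2 (60–165 kWh): 105 × $0.13 = $13.65
Above 165 kWh: 97.6 × $0.17 = $16.592
Bill = $36.84

$36.84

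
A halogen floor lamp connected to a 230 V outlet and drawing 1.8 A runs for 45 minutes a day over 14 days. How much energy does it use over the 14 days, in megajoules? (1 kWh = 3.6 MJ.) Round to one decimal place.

Power = 1.8 A × 230 V = 414 W = 0.414 kW
Runtime = 45 min × 14 = 630 min = 10.5 h
Energy = 0.414 kW × 10.5 h = 4.347 kWh
= 4.347 × 3.6 MJ = 15.6 MJ

15.6 MJ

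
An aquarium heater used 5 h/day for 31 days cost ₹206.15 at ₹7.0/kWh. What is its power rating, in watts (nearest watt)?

190 W

Energy = ₹206.15 ÷ ₹7.0/kWh = 29.45 kWh
Runtime = 5 h/day × 31 days = 155 h
Power = 29.45 kWh ÷ 155 h = 0.19 kW = 190 W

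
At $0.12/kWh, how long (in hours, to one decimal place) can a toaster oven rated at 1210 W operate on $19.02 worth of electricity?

Energy available = $19.02 ÷ $0.12/kWh = 158.5 kWh
Hours = 158.5 kWh ÷ 1.21 kW = 131.0 h

131.0 h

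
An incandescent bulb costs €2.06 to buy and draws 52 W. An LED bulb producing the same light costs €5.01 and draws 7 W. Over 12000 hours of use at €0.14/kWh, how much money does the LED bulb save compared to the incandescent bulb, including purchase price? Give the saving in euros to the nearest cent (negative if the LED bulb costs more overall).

€72.65

incandescent bulb: €2.06 + (52/1000) kW × 12000 h × €0.14 = €2.06 + €87.36 = €89.42
LED bulb: €5.01 + (7/1000) kW × 12000 h × €0.14 = €5.01 + €11.76 = €16.77
Saving = €89.42 − €16.77 = €72.65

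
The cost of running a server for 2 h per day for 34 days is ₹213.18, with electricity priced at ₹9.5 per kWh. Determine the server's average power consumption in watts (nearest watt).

Energy = ₹213.18 ÷ ₹9.5/kWh = 22.44 kWh
Runtime = 2 h/day × 34 days = 68 h
Power = 22.44 kWh ÷ 68 h = 0.33 kW = 330 W

330 W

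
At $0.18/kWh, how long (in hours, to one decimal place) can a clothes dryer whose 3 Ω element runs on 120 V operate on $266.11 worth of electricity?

308.0 h

Power = V²/R = 120²/3 = 4800 W = 4.8 kW
Energy available = $266.11 ÷ $0.18/kWh = 1478.3889 kWh
Hours = 1478.3889 kWh ÷ 4.8 kW = 308.0 h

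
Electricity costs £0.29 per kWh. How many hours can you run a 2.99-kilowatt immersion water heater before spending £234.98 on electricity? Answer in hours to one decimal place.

Energy available = £234.98 ÷ £0.29/kWh = 810.2759 kWh
Hours = 810.2759 kWh ÷ 2.99 kW = 271.0 h

271.0 h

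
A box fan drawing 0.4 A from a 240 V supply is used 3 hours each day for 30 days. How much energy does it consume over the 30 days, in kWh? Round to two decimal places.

8.64 kWh

Power = 0.4 A × 240 V = 96 W = 0.096 kW
Runtime = 3 h/day × 30 days = 90 h
Energy = 0.096 kW × 90 h = 8.64 kWh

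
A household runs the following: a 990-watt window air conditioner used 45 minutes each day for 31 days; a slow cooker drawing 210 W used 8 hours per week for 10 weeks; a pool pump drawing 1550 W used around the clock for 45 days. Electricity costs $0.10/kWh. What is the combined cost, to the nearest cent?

$171.38

window air conditioner: Runtime = 45 min × 31 = 1395 min = 23.25 h
window air conditioner: 0.99 kW × 23.25 h = 23.0175 kWh
slow cooker: Runtime = 8 h/week × 10 weeks = 80 h
slow cooker: 0.21 kW × 80 h = 16.8 kWh
pool pump: Runtime = 24 h × 45 = 1080 h
pool pump: 1.55 kW × 1080 h = 1674 kWh
Total energy = 1713.8175 kWh
Cost = 1713.8175 × $0.10 = $171.38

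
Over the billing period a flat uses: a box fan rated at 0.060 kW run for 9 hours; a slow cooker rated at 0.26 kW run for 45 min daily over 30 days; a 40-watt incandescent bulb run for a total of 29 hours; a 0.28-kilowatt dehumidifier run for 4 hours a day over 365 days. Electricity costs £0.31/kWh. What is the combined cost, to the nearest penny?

£129.07

box fan: 0.06 kW × 9 h = 0.54 kWh
slow cooker: Runtime = 45 min × 30 = 1350 min = 22.5 h
slow cooker: 0.26 kW × 22.5 h = 5.85 kWh
incandescent bulb: 0.04 kW × 29 h = 1.16 kWh
dehumidifier: Runtime = 4 h/day × 365 days = 1460 h
dehumidifier: 0.28 kW × 1460 h = 408.8 kWh
Total energy = 416.35 kWh
Cost = 416.35 × £0.31 = £129.07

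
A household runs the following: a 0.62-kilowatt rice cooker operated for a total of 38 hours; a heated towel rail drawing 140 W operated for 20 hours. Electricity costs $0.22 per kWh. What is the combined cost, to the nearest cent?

$5.80

rice cooker: 0.62 kW × 38 h = 23.56 kWh
heated towel rail: 0.14 kW × 20 h = 2.8 kWh
Total energy = 26.36 kWh
Cost = 26.36 × $0.22 = $5.80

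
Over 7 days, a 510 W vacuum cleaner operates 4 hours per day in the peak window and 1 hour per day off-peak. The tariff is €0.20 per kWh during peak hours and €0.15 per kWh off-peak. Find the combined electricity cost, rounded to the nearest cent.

€3.39

Peak energy = 0.51 kW × 4 h × 7 = 14.28 kWh
Off-peak energy = 0.51 kW × 1 h × 7 = 3.57 kWh
Cost = 14.28 × €0.20 + 3.57 × €0.15 = €2.856 + €0.5355 = €3.39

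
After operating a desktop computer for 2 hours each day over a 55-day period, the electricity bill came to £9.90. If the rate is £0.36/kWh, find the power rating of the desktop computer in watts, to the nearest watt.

250 W

Energy = £9.90 ÷ £0.36/kWh = 27.5 kWh
Runtime = 2 h/day × 55 days = 110 h
Power = 27.5 kWh ÷ 110 h = 0.25 kW = 250 W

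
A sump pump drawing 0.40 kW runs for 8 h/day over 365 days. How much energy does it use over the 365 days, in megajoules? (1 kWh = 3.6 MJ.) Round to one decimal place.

Runtime = 8 h/day × 365 days = 2920 h
Energy = 0.4 kW × 2920 h = 1168 kWh
= 1168 × 3.6 MJ = 4204.8 MJ

4204.8 MJ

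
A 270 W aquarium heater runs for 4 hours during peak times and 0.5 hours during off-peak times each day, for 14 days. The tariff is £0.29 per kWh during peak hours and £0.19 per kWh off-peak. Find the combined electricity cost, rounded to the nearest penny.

Peak energy = 0.27 kW × 4 h × 14 = 15.12 kWh
Off-peak energy = 0.27 kW × 0.5 h × 14 = 1.89 kWh
Cost = 15.12 × £0.29 + 1.89 × £0.19 = £4.3848 + £0.3591 = £4.74

£4.74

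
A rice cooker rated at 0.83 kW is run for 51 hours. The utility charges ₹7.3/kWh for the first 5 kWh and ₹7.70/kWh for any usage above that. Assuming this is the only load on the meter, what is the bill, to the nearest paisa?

₹323.94

Energy = 0.83 kW × 51 h = 42.33 kWh
Tier 1 (0–5 kWh): 5 × ₹7.3 = ₹36.5
Above 5 kWh: 37.33 × ₹7.70 = ₹287.441
Bill = ₹323.94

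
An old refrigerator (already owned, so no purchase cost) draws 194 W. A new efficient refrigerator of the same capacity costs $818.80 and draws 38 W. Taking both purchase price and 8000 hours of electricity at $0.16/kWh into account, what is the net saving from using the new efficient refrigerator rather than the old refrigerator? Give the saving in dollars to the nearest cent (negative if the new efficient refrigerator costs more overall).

-$619.12

old refrigerator: $0.00 + (194/1000) kW × 8000 h × $0.16 = $0.00 + $248.32 = $248.32
new efficient refrigerator: $818.80 + (38/1000) kW × 8000 h × $0.16 = $818.80 + $48.64 = $867.44
Saving = $248.32 − $867.44 = −$619.12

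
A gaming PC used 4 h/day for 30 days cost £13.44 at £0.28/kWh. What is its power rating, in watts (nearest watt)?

Energy = £13.44 ÷ £0.28/kWh = 48 kWh
Runtime = 4 h/day × 30 days = 120 h
Power = 48 kWh ÷ 120 h = 0.4 kW = 400 W

400 W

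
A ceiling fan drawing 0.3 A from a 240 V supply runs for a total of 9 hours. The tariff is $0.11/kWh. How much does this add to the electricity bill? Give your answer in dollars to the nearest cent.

$0.07

Power = 0.3 A × 240 V = 72 W = 0.072 kW
Energy = 0.072 kW × 9 h = 0.648 kWh
Cost = 0.648 kWh × $0.11/kWh = $0.07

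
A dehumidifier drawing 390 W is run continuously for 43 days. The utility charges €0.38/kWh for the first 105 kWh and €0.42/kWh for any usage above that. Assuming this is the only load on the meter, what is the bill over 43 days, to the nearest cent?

€164.84

Runtime = 24 h × 43 = 1032 h
Energy = 0.39 kW × 1032 h = 402.48 kWh
Tier 1 (0–105 kWh): 105 × €0.38 = €39.9
Above 105 kWh: 297.48 × €0.42 = €124.9416
Bill = €164.84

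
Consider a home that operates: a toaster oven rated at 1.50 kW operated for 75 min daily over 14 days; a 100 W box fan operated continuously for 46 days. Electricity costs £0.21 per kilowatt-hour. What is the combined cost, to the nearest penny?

£28.70

toaster oven: Runtime = 75 min × 14 = 1050 min = 17.5 h
toaster oven: 1.5 kW × 17.5 h = 26.25 kWh
box fan: Runtime = 24 h × 46 = 1104 h
box fan: 0.1 kW × 1104 h = 110.4 kWh
Total energy = 136.65 kWh
Cost = 136.65 × £0.21 = £28.70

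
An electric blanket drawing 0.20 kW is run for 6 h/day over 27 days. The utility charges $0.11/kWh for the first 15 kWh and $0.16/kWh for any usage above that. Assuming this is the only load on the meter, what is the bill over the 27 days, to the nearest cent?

Runtime = 6 h/day × 27 days = 162 h
Energy = 0.2 kW × 162 h = 32.4 kWh
Tier 1 (0–15 kWh): 15 × $0.11 = $1.65
Above 15 kWh: 17.4 × $0.16 = $2.784
Bill = $4.43

$4.43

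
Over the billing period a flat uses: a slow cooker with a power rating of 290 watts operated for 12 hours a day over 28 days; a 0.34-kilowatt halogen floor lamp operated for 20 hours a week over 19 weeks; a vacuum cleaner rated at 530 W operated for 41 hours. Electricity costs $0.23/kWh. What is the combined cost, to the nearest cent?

slow cooker: Runtime = 12 h/day × 28 days = 336 h
slow cooker: 0.29 kW × 336 h = 97.44 kWh
halogen floor lamp: Runtime = 20 h/week × 19 weeks = 380 h
halogen floor lamp: 0.34 kW × 380 h = 129.2 kWh
vacuum cleaner: 0.53 kW × 41 h = 21.73 kWh
Total energy = 248.37 kWh
Cost = 248.37 × $0.23 = $57.13

$57.13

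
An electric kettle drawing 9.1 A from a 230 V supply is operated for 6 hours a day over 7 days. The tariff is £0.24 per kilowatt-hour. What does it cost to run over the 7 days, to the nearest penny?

Power = 9.1 A × 230 V = 2093 W = 2.093 kW
Runtime = 6 h/day × 7 days = 42 h
Energy = 2.093 kW × 42 h = 87.906 kWh
Cost = 87.906 kWh × £0.24/kWh = £21.10

£21.10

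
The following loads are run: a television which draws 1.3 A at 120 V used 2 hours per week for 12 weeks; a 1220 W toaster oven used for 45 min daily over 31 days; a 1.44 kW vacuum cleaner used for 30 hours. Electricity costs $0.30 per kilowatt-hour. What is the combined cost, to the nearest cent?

$22.59

television: Power = 1.3 A × 120 V = 156 W = 0.156 kW
television: Runtime = 2 h/week × 12 weeks = 24 h
television: 0.156 kW × 24 h = 3.744 kWh
toaster oven: Runtime = 45 min × 31 = 1395 min = 23.25 h
toaster oven: 1.22 kW × 23.25 h = 28.365 kWh
vacuum cleaner: 1.44 kW × 30 h = 43.2 kWh
Total energy = 75.309 kWh
Cost = 75.309 × $0.30 = $22.59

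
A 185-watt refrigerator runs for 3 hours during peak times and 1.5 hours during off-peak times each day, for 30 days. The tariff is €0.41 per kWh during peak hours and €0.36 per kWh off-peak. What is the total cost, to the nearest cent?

€9.82

Peak energy = 0.185 kW × 3 h × 30 = 16.65 kWh
Off-peak energy = 0.185 kW × 1.5 h × 30 = 8.325 kWh
Cost = 16.65 × €0.41 + 8.325 × €0.36 = €6.8265 + €2.997 = €9.82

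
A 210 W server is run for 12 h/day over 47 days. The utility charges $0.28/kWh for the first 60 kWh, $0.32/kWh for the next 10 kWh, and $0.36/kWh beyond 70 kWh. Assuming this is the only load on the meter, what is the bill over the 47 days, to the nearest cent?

$37.44

Runtime = 12 h/day × 47 days = 564 h
Energy = 0.21 kW × 564 h = 118.44 kWh
Tier 1 (0–60 kWh): 60 × $0.28 = $16.8
Tier 2 (60–70 kWh): 10 × $0.32 = $3.2
Above 70 kWh: 48.44 × $0.36 = $17.4384
Bill = $37.44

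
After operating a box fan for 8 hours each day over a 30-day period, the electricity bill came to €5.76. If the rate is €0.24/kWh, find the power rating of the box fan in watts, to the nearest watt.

Energy = €5.76 ÷ €0.24/kWh = 24 kWh
Runtime = 8 h/day × 30 days = 240 h
Power = 24 kWh ÷ 240 h = 0.1 kW = 100 W

100 W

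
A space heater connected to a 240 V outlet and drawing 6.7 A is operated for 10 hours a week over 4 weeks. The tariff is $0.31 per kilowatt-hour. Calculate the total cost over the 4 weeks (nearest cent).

Power = 6.7 A × 240 V = 1608 W = 1.608 kW
Runtime = 10 h/week × 4 weeks = 40 h
Energy = 1.608 kW × 40 h = 64.32 kWh
Cost = 64.32 kWh × $0.31/kWh = $19.94

$19.94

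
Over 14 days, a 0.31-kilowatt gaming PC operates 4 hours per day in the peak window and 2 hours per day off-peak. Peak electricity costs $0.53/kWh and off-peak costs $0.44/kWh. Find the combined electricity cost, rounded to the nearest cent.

Peak energy = 0.31 kW × 4 h × 14 = 17.36 kWh
Off-peak energy = 0.31 kW × 2 h × 14 = 8.68 kWh
Cost = 17.36 × $0.53 + 8.68 × $0.44 = $9.2008 + $3.8192 = $13.02

$13.02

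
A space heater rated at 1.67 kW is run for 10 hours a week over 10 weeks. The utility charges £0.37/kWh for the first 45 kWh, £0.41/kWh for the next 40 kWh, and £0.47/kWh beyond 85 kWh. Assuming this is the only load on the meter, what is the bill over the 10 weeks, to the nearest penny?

£71.59

Runtime = 10 h/week × 10 weeks = 100 h
Energy = 1.67 kW × 100 h = 167 kWh
Tier 1 (0–45 kWh): 45 × £0.37 = £16.65
Tier 2 (45–85 kWh): 40 × £0.41 = £16.4
Above 85 kWh: 82 × £0.47 = £38.54
Bill = £71.59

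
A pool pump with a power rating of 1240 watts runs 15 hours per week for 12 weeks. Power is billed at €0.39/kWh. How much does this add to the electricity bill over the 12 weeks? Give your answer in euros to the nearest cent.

Runtime = 15 h/week × 12 weeks = 180 h
Energy = 1.24 kW × 180 h = 223.2 kWh
Cost = 223.2 kWh × €0.39/kWh = €87.05

€87.05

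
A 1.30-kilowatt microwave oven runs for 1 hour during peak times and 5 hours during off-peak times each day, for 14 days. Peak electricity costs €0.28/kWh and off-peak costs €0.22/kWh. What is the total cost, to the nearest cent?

€25.12

Peak energy = 1.3 kW × 1 h × 14 = 18.2 kWh
Off-peak energy = 1.3 kW × 5 h × 14 = 91 kWh
Cost = 18.2 × €0.28 + 91 × €0.22 = €5.096 + €20.02 = €25.12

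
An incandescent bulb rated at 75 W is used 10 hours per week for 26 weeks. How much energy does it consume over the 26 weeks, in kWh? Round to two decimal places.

Runtime = 10 h/week × 26 weeks = 260 h
Energy = 0.075 kW × 260 h = 19.5 kWh

19.50 kWh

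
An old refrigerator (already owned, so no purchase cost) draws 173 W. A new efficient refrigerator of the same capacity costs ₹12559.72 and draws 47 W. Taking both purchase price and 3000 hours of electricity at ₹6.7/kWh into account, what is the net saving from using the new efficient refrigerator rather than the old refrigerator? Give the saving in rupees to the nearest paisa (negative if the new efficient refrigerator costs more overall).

-₹10027.12

old refrigerator: ₹0.00 + (173/1000) kW × 3000 h × ₹6.7 = ₹0.00 + ₹3477.3 = ₹3477.3
new efficient refrigerator: ₹12559.72 + (47/1000) kW × 3000 h × ₹6.7 = ₹12559.72 + ₹944.7 = ₹13504.42
Saving = ₹3477.3 − ₹13504.42 = −₹10027.12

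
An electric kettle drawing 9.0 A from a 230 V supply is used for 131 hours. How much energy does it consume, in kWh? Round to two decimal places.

271.17 kWh

Power = 9.0 A × 230 V = 2070 W = 2.07 kW
Energy = 2.07 kW × 131 h = 271.17 kWh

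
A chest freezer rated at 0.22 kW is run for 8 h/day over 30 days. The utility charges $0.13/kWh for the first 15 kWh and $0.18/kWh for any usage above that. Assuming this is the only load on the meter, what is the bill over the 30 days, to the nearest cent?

Runtime = 8 h/day × 30 days = 240 h
Energy = 0.22 kW × 240 h = 52.8 kWh
Tier 1 (0–15 kWh): 15 × $0.13 = $1.95
Above 15 kWh: 37.8 × $0.18 = $6.804
Bill = $8.75

$8.75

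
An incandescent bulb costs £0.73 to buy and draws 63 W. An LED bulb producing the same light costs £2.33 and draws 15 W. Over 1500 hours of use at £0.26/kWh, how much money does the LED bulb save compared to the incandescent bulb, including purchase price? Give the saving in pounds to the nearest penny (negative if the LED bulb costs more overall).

incandescent bulb: £0.73 + (63/1000) kW × 1500 h × £0.26 = £0.73 + £24.57 = £25.3
LED bulb: £2.33 + (15/1000) kW × 1500 h × £0.26 = £2.33 + £5.85 = £8.18
Saving = £25.3 − £8.18 = £17.12

£17.12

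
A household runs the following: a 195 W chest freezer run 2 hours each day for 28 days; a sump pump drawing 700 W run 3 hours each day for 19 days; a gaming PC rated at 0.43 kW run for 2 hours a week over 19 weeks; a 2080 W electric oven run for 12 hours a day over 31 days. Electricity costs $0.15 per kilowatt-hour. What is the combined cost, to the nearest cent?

$126.14

chest freezer: Runtime = 2 h/day × 28 days = 56 h
chest freezer: 0.195 kW × 56 h = 10.92 kWh
sump pump: Runtime = 3 h/day × 19 days = 57 h
sump pump: 0.7 kW × 57 h = 39.9 kWh
gaming PC: Runtime = 2 h/week × 19 weeks = 38 h
gaming PC: 0.43 kW × 38 h = 16.34 kWh
electric oven: Runtime = 12 h/day × 31 days = 372 h
electric oven: 2.08 kW × 372 h = 773.76 kWh
Total energy = 840.92 kWh
Cost = 840.92 × $0.15 = $126.14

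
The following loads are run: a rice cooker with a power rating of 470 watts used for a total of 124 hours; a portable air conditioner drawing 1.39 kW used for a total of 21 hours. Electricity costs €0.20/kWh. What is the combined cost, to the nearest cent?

rice cooker: 0.47 kW × 124 h = 58.28 kWh
portable air conditioner: 1.39 kW × 21 h = 29.19 kWh
Total energy = 87.47 kWh
Cost = 87.47 × €0.20 = €17.49

€17.49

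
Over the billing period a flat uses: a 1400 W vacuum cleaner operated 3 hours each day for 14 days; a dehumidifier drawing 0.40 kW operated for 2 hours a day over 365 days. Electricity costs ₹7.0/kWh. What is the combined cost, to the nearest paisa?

₹2455.60

vacuum cleaner: Runtime = 3 h/day × 14 days = 42 h
vacuum cleaner: 1.4 kW × 42 h = 58.8 kWh
dehumidifier: Runtime = 2 h/day × 365 days = 730 h
dehumidifier: 0.4 kW × 730 h = 292 kWh
Total energy = 350.8 kWh
Cost = 350.8 × ₹7.0 = ₹2455.60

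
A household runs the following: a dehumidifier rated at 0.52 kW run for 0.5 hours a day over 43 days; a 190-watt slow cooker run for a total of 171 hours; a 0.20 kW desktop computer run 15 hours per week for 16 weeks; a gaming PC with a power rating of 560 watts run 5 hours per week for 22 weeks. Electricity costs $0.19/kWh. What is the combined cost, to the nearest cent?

$29.12

dehumidifier: Runtime = 0.5 h/day × 43 days = 21.5 h
dehumidifier: 0.52 kW × 21.5 h = 11.18 kWh
slow cooker: 0.19 kW × 171 h = 32.49 kWh
desktop computer: Runtime = 15 h/week × 16 weeks = 240 h
desktop computer: 0.2 kW × 240 h = 48 kWh
gaming PC: Runtime = 5 h/week × 22 weeks = 110 h
gaming PC: 0.56 kW × 110 h = 61.6 kWh
Total energy = 153.27 kWh
Cost = 153.27 × $0.19 = $29.12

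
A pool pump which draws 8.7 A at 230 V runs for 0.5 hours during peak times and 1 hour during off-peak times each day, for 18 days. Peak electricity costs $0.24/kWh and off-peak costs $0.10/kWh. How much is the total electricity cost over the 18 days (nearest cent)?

$7.92

Power = 8.7 A × 230 V = 2001 W = 2.001 kW
Peak energy = 2.001 kW × 0.5 h × 18 = 18.009 kWh
Off-peak energy = 2.001 kW × 1 h × 18 = 36.018 kWh
Cost = 18.009 × $0.24 + 36.018 × $0.10 = $4.32216 + $3.6018 = $7.92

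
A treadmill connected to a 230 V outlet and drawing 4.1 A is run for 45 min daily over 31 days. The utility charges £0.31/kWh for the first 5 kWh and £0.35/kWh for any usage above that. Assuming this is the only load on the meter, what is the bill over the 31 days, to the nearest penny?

Power = 4.1 A × 230 V = 943 W = 0.943 kW
Runtime = 45 min × 31 = 1395 min = 23.25 h
Energy = 0.943 kW × 23.25 h = 21.92475 kWh
Tier 1 (0–5 kWh): 5 × £0.31 = £1.55
Above 5 kWh: 16.92475 × £0.35 = £5.923662…
Bill = £7.47

£7.47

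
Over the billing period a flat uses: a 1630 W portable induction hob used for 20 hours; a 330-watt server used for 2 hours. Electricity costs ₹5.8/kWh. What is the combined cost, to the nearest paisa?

portable induction hob: 1.63 kW × 20 h = 32.6 kWh
server: 0.33 kW × 2 h = 0.66 kWh
Total energy = 33.26 kWh
Cost = 33.26 × ₹5.8 = ₹192.91

₹192.91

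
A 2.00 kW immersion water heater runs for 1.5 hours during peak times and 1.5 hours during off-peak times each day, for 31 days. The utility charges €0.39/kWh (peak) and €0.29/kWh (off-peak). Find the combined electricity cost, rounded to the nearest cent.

Peak energy = 2 kW × 1.5 h × 31 = 93 kWh
Off-peak energy = 2 kW × 1.5 h × 31 = 93 kWh
Cost = 93 × €0.39 + 93 × €0.29 = €36.27 + €26.97 = €63.24

€63.24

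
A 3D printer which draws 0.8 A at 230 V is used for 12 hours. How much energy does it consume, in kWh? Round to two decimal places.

Power = 0.8 A × 230 V = 184 W = 0.184 kW
Energy = 0.184 kW × 12 h = 2.208 kWh ≈ 2.21 kWh

2.21 kWh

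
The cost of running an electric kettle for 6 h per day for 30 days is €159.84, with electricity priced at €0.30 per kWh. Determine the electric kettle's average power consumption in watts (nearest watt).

Energy = €159.84 ÷ €0.30/kWh = 532.8 kWh
Runtime = 6 h/day × 30 days = 180 h
Power = 532.8 kWh ÷ 180 h = 2.96 kW = 2960 W

2960 W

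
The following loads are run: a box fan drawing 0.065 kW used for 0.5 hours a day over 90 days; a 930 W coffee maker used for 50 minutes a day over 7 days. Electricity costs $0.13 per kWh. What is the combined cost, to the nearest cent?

$1.09

box fan: Runtime = 0.5 h/day × 90 days = 45 h
box fan: 0.065 kW × 45 h = 2.925 kWh
coffee maker: Runtime = 50 min × 7 = 350 min = 5.833333… h
coffee maker: 0.93 kW × 5.833333… h = 5.425 kWh
Total energy = 8.35 kWh
Cost = 8.35 × $0.13 = $1.09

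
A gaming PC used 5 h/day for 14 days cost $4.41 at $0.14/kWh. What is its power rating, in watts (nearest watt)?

Energy = $4.41 ÷ $0.14/kWh = 31.5 kWh
Runtime = 5 h/day × 14 days = 70 h
Power = 31.5 kWh ÷ 70 h = 0.45 kW = 450 W

450 W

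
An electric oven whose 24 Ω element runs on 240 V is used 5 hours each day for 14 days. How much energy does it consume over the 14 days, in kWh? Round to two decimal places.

Power = V²/R = 240²/24 = 2400 W = 2.4 kW
Runtime = 5 h/day × 14 days = 70 h
Energy = 2.4 kW × 70 h = 168 kWh

168.00 kWh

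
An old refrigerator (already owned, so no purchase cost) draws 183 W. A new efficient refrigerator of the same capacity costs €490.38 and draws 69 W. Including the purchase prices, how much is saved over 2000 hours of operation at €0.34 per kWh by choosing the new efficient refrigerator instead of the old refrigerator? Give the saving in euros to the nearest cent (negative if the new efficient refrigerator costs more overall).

-€412.86

old refrigerator: €0.00 + (183/1000) kW × 2000 h × €0.34 = €0.00 + €124.44 = €124.44
new efficient refrigerator: €490.38 + (69/1000) kW × 2000 h × €0.34 = €490.38 + €46.92 = €537.3
Saving = €124.44 − €537.3 = −€412.86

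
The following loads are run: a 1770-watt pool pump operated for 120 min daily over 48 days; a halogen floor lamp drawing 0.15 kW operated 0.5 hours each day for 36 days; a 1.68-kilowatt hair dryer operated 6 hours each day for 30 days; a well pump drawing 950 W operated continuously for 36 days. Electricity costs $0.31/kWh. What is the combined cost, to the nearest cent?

$401.70

pool pump: Runtime = 120 min × 48 = 5760 min = 96 h
pool pump: 1.77 kW × 96 h = 169.92 kWh
halogen floor lamp: Runtime = 0.5 h/day × 36 days = 18 h
halogen floor lamp: 0.15 kW × 18 h = 2.7 kWh
hair dryer: Runtime = 6 h/day × 30 days = 180 h
hair dryer: 1.68 kW × 180 h = 302.4 kWh
well pump: Runtime = 24 h × 36 = 864 h
well pump: 0.95 kW × 864 h = 820.8 kWh
Total energy = 1295.82 kWh
Cost = 1295.82 × $0.31 = $401.70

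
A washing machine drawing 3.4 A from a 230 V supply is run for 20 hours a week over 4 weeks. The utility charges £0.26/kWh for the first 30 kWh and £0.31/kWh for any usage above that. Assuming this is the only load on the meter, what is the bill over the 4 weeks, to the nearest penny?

£17.89

Power = 3.4 A × 230 V = 782 W = 0.782 kW
Runtime = 20 h/week × 4 weeks = 80 h
Energy = 0.782 kW × 80 h = 62.56 kWh
Tier 1 (0–30 kWh): 30 × £0.26 = £7.8
Above 30 kWh: 32.56 × £0.31 = £10.0936
Bill = £17.89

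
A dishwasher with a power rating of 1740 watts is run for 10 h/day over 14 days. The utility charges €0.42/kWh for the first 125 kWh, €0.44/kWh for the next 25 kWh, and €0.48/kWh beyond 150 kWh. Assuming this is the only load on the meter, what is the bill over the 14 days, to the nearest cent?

Runtime = 10 h/day × 14 days = 140 h
Energy = 1.74 kW × 140 h = 243.6 kWh
Tier 1 (0–125 kWh): 125 × €0.42 = €52.5
Tier 2 (125–150 kWh): 25 × €0.44 = €11
Above 150 kWh: 93.6 × €0.48 = €44.928
Bill = €108.43

€108.43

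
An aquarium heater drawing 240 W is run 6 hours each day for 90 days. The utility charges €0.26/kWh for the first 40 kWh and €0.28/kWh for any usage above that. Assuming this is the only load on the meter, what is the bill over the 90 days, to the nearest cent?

€35.49

Runtime = 6 h/day × 90 days = 540 h
Energy = 0.24 kW × 540 h = 129.6 kWh
Tier 1 (0–40 kWh): 40 × €0.26 = €10.4
Above 40 kWh: 89.6 × €0.28 = €25.088
Bill = €35.49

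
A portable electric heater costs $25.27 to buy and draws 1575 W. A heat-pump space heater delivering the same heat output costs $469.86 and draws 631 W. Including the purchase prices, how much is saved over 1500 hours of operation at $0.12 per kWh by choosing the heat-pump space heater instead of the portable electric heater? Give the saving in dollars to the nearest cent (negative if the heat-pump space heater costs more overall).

portable electric heater: $25.27 + (1575/1000) kW × 1500 h × $0.12 = $25.27 + $283.5 = $308.77
heat-pump space heater: $469.86 + (631/1000) kW × 1500 h × $0.12 = $469.86 + $113.58 = $583.44
Saving = $308.77 − $583.44 = −$274.67

-$274.67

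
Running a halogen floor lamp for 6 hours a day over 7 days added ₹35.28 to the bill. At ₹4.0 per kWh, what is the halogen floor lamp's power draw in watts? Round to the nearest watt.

Energy = ₹35.28 ÷ ₹4.0/kWh = 8.82 kWh
Runtime = 6 h/day × 7 days = 42 h
Power = 8.82 kWh ÷ 42 h = 0.21 kW = 210 W

210 W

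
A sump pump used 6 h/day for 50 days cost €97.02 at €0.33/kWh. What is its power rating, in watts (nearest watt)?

980 W

Energy = €97.02 ÷ €0.33/kWh = 294 kWh
Runtime = 6 h/day × 50 days = 300 h
Power = 294 kWh ÷ 300 h = 0.98 kW = 980 W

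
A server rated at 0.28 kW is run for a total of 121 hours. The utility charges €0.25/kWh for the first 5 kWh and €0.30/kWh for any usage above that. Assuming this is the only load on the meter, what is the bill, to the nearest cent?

Energy = 0.28 kW × 121 h = 33.88 kWh
Tier 1 (0–5 kWh): 5 × €0.25 = €1.25
Above 5 kWh: 28.88 × €0.30 = €8.664
Bill = €9.91

€9.91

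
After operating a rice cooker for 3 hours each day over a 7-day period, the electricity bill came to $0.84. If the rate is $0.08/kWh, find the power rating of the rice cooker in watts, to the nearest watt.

Energy = $0.84 ÷ $0.08/kWh = 10.5 kWh
Runtime = 3 h/day × 7 days = 21 h
Power = 10.5 kWh ÷ 21 h = 0.5 kW = 500 W

500 W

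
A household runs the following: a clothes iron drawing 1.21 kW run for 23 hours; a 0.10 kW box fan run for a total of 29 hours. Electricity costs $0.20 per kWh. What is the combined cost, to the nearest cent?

$6.15

clothes iron: 1.21 kW × 23 h = 27.83 kWh
box fan: 0.1 kW × 29 h = 2.9 kWh
Total energy = 30.73 kWh
Cost = 30.73 × $0.20 = $6.15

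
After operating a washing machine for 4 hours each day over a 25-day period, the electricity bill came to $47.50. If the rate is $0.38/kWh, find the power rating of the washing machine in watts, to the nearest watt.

1250 W

Energy = $47.50 ÷ $0.38/kWh = 125 kWh
Runtime = 4 h/day × 25 days = 100 h
Power = 125 kWh ÷ 100 h = 1.25 kW = 1250 W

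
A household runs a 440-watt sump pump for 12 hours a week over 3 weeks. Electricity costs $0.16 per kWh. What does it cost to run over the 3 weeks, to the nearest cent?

Runtime = 12 h/week × 3 weeks = 36 h
Energy = 0.44 kW × 36 h = 15.84 kWh
Cost = 15.84 kWh × $0.16/kWh = $2.53

$2.53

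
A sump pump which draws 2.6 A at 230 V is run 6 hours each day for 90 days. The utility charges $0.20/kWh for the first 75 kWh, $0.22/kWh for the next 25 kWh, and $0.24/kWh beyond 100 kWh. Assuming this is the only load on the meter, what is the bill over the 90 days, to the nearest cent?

$74.00

Power = 2.6 A × 230 V = 598 W = 0.598 kW
Runtime = 6 h/day × 90 days = 540 h
Energy = 0.598 kW × 540 h = 322.92 kWh
Tier 1 (0–75 kWh): 75 × $0.20 = $15
Tier 2 (75–100 kWh): 25 × $0.22 = $5.5
Above 100 kWh: 222.92 × $0.24 = $53.5008
Bill = $74.00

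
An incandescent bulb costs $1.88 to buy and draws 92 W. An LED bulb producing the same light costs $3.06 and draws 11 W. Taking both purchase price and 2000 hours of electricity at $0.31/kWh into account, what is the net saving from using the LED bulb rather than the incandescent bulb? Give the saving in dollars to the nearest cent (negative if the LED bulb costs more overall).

incandescent bulb: $1.88 + (92/1000) kW × 2000 h × $0.31 = $1.88 + $57.04 = $58.92
LED bulb: $3.06 + (11/1000) kW × 2000 h × $0.31 = $3.06 + $6.82 = $9.88
Saving = $58.92 − $9.88 = $49.04

$49.04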